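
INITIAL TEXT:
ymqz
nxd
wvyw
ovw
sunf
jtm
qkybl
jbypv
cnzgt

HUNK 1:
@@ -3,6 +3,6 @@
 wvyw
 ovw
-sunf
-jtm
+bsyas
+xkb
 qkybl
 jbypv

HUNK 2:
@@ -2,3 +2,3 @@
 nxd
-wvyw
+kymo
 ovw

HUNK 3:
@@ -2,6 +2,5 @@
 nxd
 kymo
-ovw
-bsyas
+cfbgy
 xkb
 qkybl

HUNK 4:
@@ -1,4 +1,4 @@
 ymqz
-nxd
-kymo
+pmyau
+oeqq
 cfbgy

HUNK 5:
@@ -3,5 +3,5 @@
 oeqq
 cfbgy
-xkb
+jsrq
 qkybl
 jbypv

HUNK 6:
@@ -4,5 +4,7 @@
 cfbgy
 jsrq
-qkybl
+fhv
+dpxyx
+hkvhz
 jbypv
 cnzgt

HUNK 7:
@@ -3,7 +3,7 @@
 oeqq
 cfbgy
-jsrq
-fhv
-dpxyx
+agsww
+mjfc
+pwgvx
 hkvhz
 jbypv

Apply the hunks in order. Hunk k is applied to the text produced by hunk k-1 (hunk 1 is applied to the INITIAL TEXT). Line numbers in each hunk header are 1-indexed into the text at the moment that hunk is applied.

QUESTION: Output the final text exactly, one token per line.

Answer: ymqz
pmyau
oeqq
cfbgy
agsww
mjfc
pwgvx
hkvhz
jbypv
cnzgt

Derivation:
Hunk 1: at line 3 remove [sunf,jtm] add [bsyas,xkb] -> 9 lines: ymqz nxd wvyw ovw bsyas xkb qkybl jbypv cnzgt
Hunk 2: at line 2 remove [wvyw] add [kymo] -> 9 lines: ymqz nxd kymo ovw bsyas xkb qkybl jbypv cnzgt
Hunk 3: at line 2 remove [ovw,bsyas] add [cfbgy] -> 8 lines: ymqz nxd kymo cfbgy xkb qkybl jbypv cnzgt
Hunk 4: at line 1 remove [nxd,kymo] add [pmyau,oeqq] -> 8 lines: ymqz pmyau oeqq cfbgy xkb qkybl jbypv cnzgt
Hunk 5: at line 3 remove [xkb] add [jsrq] -> 8 lines: ymqz pmyau oeqq cfbgy jsrq qkybl jbypv cnzgt
Hunk 6: at line 4 remove [qkybl] add [fhv,dpxyx,hkvhz] -> 10 lines: ymqz pmyau oeqq cfbgy jsrq fhv dpxyx hkvhz jbypv cnzgt
Hunk 7: at line 3 remove [jsrq,fhv,dpxyx] add [agsww,mjfc,pwgvx] -> 10 lines: ymqz pmyau oeqq cfbgy agsww mjfc pwgvx hkvhz jbypv cnzgt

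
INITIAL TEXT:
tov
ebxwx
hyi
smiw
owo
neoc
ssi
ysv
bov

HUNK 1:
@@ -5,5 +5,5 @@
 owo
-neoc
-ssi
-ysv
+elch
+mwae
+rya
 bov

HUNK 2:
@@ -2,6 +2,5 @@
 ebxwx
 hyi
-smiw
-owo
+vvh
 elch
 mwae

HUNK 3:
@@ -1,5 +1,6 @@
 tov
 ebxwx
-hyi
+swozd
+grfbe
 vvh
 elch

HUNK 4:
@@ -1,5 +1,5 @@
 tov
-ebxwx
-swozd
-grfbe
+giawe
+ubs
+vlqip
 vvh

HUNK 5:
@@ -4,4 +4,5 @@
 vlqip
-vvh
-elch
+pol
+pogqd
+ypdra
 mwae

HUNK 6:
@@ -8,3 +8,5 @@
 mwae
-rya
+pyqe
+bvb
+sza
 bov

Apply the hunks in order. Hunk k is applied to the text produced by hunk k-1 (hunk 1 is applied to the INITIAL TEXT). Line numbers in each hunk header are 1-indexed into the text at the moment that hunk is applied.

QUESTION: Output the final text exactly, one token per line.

Hunk 1: at line 5 remove [neoc,ssi,ysv] add [elch,mwae,rya] -> 9 lines: tov ebxwx hyi smiw owo elch mwae rya bov
Hunk 2: at line 2 remove [smiw,owo] add [vvh] -> 8 lines: tov ebxwx hyi vvh elch mwae rya bov
Hunk 3: at line 1 remove [hyi] add [swozd,grfbe] -> 9 lines: tov ebxwx swozd grfbe vvh elch mwae rya bov
Hunk 4: at line 1 remove [ebxwx,swozd,grfbe] add [giawe,ubs,vlqip] -> 9 lines: tov giawe ubs vlqip vvh elch mwae rya bov
Hunk 5: at line 4 remove [vvh,elch] add [pol,pogqd,ypdra] -> 10 lines: tov giawe ubs vlqip pol pogqd ypdra mwae rya bov
Hunk 6: at line 8 remove [rya] add [pyqe,bvb,sza] -> 12 lines: tov giawe ubs vlqip pol pogqd ypdra mwae pyqe bvb sza bov

Answer: tov
giawe
ubs
vlqip
pol
pogqd
ypdra
mwae
pyqe
bvb
sza
bov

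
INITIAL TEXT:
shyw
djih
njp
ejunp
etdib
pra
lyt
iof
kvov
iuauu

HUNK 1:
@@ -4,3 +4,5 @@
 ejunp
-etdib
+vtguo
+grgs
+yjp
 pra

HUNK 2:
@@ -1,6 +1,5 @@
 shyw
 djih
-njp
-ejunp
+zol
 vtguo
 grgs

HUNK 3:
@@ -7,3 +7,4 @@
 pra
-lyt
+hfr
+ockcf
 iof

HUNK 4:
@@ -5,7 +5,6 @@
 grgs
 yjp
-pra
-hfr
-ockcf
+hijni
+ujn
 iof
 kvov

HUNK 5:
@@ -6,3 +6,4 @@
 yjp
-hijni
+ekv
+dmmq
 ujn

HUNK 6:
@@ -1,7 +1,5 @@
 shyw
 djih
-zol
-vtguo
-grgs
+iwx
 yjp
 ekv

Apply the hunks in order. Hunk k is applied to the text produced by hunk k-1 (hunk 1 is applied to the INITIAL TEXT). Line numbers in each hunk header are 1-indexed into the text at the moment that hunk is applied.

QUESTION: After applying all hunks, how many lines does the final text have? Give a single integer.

Hunk 1: at line 4 remove [etdib] add [vtguo,grgs,yjp] -> 12 lines: shyw djih njp ejunp vtguo grgs yjp pra lyt iof kvov iuauu
Hunk 2: at line 1 remove [njp,ejunp] add [zol] -> 11 lines: shyw djih zol vtguo grgs yjp pra lyt iof kvov iuauu
Hunk 3: at line 7 remove [lyt] add [hfr,ockcf] -> 12 lines: shyw djih zol vtguo grgs yjp pra hfr ockcf iof kvov iuauu
Hunk 4: at line 5 remove [pra,hfr,ockcf] add [hijni,ujn] -> 11 lines: shyw djih zol vtguo grgs yjp hijni ujn iof kvov iuauu
Hunk 5: at line 6 remove [hijni] add [ekv,dmmq] -> 12 lines: shyw djih zol vtguo grgs yjp ekv dmmq ujn iof kvov iuauu
Hunk 6: at line 1 remove [zol,vtguo,grgs] add [iwx] -> 10 lines: shyw djih iwx yjp ekv dmmq ujn iof kvov iuauu
Final line count: 10

Answer: 10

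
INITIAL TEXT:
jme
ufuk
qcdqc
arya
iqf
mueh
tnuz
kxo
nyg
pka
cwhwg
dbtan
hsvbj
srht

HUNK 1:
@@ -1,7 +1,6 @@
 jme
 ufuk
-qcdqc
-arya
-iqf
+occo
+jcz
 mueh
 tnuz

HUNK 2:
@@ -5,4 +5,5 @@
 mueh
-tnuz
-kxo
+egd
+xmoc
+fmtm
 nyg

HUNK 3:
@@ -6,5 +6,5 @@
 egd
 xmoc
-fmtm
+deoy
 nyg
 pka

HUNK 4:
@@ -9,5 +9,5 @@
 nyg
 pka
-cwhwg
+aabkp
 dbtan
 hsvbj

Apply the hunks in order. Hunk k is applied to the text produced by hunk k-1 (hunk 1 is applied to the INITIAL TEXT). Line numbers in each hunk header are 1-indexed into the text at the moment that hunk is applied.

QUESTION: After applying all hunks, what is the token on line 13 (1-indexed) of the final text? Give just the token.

Hunk 1: at line 1 remove [qcdqc,arya,iqf] add [occo,jcz] -> 13 lines: jme ufuk occo jcz mueh tnuz kxo nyg pka cwhwg dbtan hsvbj srht
Hunk 2: at line 5 remove [tnuz,kxo] add [egd,xmoc,fmtm] -> 14 lines: jme ufuk occo jcz mueh egd xmoc fmtm nyg pka cwhwg dbtan hsvbj srht
Hunk 3: at line 6 remove [fmtm] add [deoy] -> 14 lines: jme ufuk occo jcz mueh egd xmoc deoy nyg pka cwhwg dbtan hsvbj srht
Hunk 4: at line 9 remove [cwhwg] add [aabkp] -> 14 lines: jme ufuk occo jcz mueh egd xmoc deoy nyg pka aabkp dbtan hsvbj srht
Final line 13: hsvbj

Answer: hsvbj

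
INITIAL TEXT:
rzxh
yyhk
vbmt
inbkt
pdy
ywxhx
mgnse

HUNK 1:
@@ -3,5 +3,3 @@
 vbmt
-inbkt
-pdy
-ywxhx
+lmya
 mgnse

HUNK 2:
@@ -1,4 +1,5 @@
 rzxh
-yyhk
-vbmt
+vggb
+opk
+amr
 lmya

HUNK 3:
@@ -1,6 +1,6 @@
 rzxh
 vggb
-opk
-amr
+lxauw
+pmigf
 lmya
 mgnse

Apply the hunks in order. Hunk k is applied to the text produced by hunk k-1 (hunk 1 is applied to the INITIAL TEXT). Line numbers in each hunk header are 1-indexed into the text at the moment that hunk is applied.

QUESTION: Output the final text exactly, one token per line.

Hunk 1: at line 3 remove [inbkt,pdy,ywxhx] add [lmya] -> 5 lines: rzxh yyhk vbmt lmya mgnse
Hunk 2: at line 1 remove [yyhk,vbmt] add [vggb,opk,amr] -> 6 lines: rzxh vggb opk amr lmya mgnse
Hunk 3: at line 1 remove [opk,amr] add [lxauw,pmigf] -> 6 lines: rzxh vggb lxauw pmigf lmya mgnse

Answer: rzxh
vggb
lxauw
pmigf
lmya
mgnse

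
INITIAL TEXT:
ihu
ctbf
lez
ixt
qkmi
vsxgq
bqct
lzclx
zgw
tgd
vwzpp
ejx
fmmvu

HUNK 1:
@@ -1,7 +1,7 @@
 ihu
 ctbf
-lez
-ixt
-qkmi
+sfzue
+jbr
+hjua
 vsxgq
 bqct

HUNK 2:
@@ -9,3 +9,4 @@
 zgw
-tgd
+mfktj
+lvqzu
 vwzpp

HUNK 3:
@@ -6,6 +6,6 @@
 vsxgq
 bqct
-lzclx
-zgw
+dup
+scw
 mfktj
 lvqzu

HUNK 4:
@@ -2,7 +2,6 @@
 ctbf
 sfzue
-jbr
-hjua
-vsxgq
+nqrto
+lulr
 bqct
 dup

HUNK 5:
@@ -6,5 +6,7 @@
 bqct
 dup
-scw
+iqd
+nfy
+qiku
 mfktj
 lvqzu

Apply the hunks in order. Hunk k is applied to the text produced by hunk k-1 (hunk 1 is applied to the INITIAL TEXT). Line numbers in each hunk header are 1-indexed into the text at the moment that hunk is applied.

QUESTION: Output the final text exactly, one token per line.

Answer: ihu
ctbf
sfzue
nqrto
lulr
bqct
dup
iqd
nfy
qiku
mfktj
lvqzu
vwzpp
ejx
fmmvu

Derivation:
Hunk 1: at line 1 remove [lez,ixt,qkmi] add [sfzue,jbr,hjua] -> 13 lines: ihu ctbf sfzue jbr hjua vsxgq bqct lzclx zgw tgd vwzpp ejx fmmvu
Hunk 2: at line 9 remove [tgd] add [mfktj,lvqzu] -> 14 lines: ihu ctbf sfzue jbr hjua vsxgq bqct lzclx zgw mfktj lvqzu vwzpp ejx fmmvu
Hunk 3: at line 6 remove [lzclx,zgw] add [dup,scw] -> 14 lines: ihu ctbf sfzue jbr hjua vsxgq bqct dup scw mfktj lvqzu vwzpp ejx fmmvu
Hunk 4: at line 2 remove [jbr,hjua,vsxgq] add [nqrto,lulr] -> 13 lines: ihu ctbf sfzue nqrto lulr bqct dup scw mfktj lvqzu vwzpp ejx fmmvu
Hunk 5: at line 6 remove [scw] add [iqd,nfy,qiku] -> 15 lines: ihu ctbf sfzue nqrto lulr bqct dup iqd nfy qiku mfktj lvqzu vwzpp ejx fmmvu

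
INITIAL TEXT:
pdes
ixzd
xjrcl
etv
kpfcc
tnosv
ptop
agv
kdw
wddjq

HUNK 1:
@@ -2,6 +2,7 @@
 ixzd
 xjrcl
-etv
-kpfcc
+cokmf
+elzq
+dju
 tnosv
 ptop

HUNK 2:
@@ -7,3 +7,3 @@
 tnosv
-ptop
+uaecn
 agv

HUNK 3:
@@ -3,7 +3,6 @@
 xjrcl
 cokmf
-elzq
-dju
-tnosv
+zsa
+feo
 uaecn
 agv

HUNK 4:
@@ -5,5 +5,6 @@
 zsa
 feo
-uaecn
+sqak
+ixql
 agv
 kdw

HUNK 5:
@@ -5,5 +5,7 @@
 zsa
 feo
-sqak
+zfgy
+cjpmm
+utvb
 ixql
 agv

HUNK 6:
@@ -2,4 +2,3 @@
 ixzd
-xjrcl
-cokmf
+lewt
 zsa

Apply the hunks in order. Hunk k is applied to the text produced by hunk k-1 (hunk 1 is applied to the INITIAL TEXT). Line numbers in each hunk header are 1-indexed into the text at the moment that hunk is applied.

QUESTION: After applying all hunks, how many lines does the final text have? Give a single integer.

Hunk 1: at line 2 remove [etv,kpfcc] add [cokmf,elzq,dju] -> 11 lines: pdes ixzd xjrcl cokmf elzq dju tnosv ptop agv kdw wddjq
Hunk 2: at line 7 remove [ptop] add [uaecn] -> 11 lines: pdes ixzd xjrcl cokmf elzq dju tnosv uaecn agv kdw wddjq
Hunk 3: at line 3 remove [elzq,dju,tnosv] add [zsa,feo] -> 10 lines: pdes ixzd xjrcl cokmf zsa feo uaecn agv kdw wddjq
Hunk 4: at line 5 remove [uaecn] add [sqak,ixql] -> 11 lines: pdes ixzd xjrcl cokmf zsa feo sqak ixql agv kdw wddjq
Hunk 5: at line 5 remove [sqak] add [zfgy,cjpmm,utvb] -> 13 lines: pdes ixzd xjrcl cokmf zsa feo zfgy cjpmm utvb ixql agv kdw wddjq
Hunk 6: at line 2 remove [xjrcl,cokmf] add [lewt] -> 12 lines: pdes ixzd lewt zsa feo zfgy cjpmm utvb ixql agv kdw wddjq
Final line count: 12

Answer: 12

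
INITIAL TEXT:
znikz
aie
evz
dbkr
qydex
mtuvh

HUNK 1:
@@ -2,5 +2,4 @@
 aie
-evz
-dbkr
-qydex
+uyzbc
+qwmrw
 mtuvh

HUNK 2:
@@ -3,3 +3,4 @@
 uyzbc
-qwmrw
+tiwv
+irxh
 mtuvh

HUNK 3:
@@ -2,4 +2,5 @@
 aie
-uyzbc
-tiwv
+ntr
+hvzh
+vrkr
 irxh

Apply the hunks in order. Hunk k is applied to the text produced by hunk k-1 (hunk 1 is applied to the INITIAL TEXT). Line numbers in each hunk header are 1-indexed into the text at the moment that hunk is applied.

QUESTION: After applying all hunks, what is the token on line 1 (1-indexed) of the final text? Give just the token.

Hunk 1: at line 2 remove [evz,dbkr,qydex] add [uyzbc,qwmrw] -> 5 lines: znikz aie uyzbc qwmrw mtuvh
Hunk 2: at line 3 remove [qwmrw] add [tiwv,irxh] -> 6 lines: znikz aie uyzbc tiwv irxh mtuvh
Hunk 3: at line 2 remove [uyzbc,tiwv] add [ntr,hvzh,vrkr] -> 7 lines: znikz aie ntr hvzh vrkr irxh mtuvh
Final line 1: znikz

Answer: znikz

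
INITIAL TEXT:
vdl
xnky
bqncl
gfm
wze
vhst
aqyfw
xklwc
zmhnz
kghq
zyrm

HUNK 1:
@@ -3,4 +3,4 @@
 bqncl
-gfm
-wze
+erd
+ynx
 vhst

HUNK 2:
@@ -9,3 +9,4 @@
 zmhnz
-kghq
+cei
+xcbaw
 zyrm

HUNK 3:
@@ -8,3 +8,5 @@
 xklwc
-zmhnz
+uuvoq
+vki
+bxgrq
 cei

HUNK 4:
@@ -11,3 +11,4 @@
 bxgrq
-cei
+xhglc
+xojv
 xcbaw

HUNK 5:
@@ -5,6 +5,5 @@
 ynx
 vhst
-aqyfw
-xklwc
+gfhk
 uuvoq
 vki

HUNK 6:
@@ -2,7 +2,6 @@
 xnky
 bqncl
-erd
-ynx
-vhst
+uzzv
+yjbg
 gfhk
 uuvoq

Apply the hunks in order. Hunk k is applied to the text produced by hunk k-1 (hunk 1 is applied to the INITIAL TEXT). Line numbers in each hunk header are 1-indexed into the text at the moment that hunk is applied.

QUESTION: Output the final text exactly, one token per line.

Answer: vdl
xnky
bqncl
uzzv
yjbg
gfhk
uuvoq
vki
bxgrq
xhglc
xojv
xcbaw
zyrm

Derivation:
Hunk 1: at line 3 remove [gfm,wze] add [erd,ynx] -> 11 lines: vdl xnky bqncl erd ynx vhst aqyfw xklwc zmhnz kghq zyrm
Hunk 2: at line 9 remove [kghq] add [cei,xcbaw] -> 12 lines: vdl xnky bqncl erd ynx vhst aqyfw xklwc zmhnz cei xcbaw zyrm
Hunk 3: at line 8 remove [zmhnz] add [uuvoq,vki,bxgrq] -> 14 lines: vdl xnky bqncl erd ynx vhst aqyfw xklwc uuvoq vki bxgrq cei xcbaw zyrm
Hunk 4: at line 11 remove [cei] add [xhglc,xojv] -> 15 lines: vdl xnky bqncl erd ynx vhst aqyfw xklwc uuvoq vki bxgrq xhglc xojv xcbaw zyrm
Hunk 5: at line 5 remove [aqyfw,xklwc] add [gfhk] -> 14 lines: vdl xnky bqncl erd ynx vhst gfhk uuvoq vki bxgrq xhglc xojv xcbaw zyrm
Hunk 6: at line 2 remove [erd,ynx,vhst] add [uzzv,yjbg] -> 13 lines: vdl xnky bqncl uzzv yjbg gfhk uuvoq vki bxgrq xhglc xojv xcbaw zyrm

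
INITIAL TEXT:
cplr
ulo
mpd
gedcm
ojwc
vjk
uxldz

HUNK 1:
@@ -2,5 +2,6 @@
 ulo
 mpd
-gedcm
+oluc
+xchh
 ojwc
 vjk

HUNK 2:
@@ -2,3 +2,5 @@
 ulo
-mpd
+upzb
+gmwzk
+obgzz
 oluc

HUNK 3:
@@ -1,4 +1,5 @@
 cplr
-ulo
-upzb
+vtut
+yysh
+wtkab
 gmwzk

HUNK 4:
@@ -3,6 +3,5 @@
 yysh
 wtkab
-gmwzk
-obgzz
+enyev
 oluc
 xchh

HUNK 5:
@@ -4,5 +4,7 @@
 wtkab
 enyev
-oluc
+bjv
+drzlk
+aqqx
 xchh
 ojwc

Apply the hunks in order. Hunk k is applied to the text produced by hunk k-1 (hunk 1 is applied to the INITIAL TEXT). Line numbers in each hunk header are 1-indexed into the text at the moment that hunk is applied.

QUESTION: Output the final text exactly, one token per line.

Answer: cplr
vtut
yysh
wtkab
enyev
bjv
drzlk
aqqx
xchh
ojwc
vjk
uxldz

Derivation:
Hunk 1: at line 2 remove [gedcm] add [oluc,xchh] -> 8 lines: cplr ulo mpd oluc xchh ojwc vjk uxldz
Hunk 2: at line 2 remove [mpd] add [upzb,gmwzk,obgzz] -> 10 lines: cplr ulo upzb gmwzk obgzz oluc xchh ojwc vjk uxldz
Hunk 3: at line 1 remove [ulo,upzb] add [vtut,yysh,wtkab] -> 11 lines: cplr vtut yysh wtkab gmwzk obgzz oluc xchh ojwc vjk uxldz
Hunk 4: at line 3 remove [gmwzk,obgzz] add [enyev] -> 10 lines: cplr vtut yysh wtkab enyev oluc xchh ojwc vjk uxldz
Hunk 5: at line 4 remove [oluc] add [bjv,drzlk,aqqx] -> 12 lines: cplr vtut yysh wtkab enyev bjv drzlk aqqx xchh ojwc vjk uxldz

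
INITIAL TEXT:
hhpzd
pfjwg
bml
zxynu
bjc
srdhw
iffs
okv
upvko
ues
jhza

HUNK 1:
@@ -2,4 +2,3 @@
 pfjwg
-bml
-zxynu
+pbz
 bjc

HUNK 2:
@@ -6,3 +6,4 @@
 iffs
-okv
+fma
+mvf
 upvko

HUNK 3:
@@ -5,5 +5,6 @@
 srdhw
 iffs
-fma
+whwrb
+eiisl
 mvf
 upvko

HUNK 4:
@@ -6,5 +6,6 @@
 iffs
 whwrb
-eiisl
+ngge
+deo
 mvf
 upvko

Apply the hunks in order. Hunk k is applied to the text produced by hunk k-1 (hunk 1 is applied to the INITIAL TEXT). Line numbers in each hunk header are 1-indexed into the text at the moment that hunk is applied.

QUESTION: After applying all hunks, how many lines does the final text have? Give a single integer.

Answer: 13

Derivation:
Hunk 1: at line 2 remove [bml,zxynu] add [pbz] -> 10 lines: hhpzd pfjwg pbz bjc srdhw iffs okv upvko ues jhza
Hunk 2: at line 6 remove [okv] add [fma,mvf] -> 11 lines: hhpzd pfjwg pbz bjc srdhw iffs fma mvf upvko ues jhza
Hunk 3: at line 5 remove [fma] add [whwrb,eiisl] -> 12 lines: hhpzd pfjwg pbz bjc srdhw iffs whwrb eiisl mvf upvko ues jhza
Hunk 4: at line 6 remove [eiisl] add [ngge,deo] -> 13 lines: hhpzd pfjwg pbz bjc srdhw iffs whwrb ngge deo mvf upvko ues jhza
Final line count: 13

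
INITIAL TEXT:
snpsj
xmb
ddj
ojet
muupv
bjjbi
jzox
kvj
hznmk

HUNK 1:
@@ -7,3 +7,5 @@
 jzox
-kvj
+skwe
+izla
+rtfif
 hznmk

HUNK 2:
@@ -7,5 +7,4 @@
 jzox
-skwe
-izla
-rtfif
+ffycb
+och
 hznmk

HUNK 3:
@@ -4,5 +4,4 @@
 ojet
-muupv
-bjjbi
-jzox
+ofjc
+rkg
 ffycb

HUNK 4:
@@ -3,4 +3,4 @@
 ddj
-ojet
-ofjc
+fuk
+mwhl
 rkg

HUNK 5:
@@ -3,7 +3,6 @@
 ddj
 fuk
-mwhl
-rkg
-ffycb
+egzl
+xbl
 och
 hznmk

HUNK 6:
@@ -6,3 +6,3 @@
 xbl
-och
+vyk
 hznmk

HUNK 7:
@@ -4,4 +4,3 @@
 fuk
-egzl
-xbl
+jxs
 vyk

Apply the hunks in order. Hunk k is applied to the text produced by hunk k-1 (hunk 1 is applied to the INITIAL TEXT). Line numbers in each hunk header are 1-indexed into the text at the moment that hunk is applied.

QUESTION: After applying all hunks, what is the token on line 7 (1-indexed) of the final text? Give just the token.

Hunk 1: at line 7 remove [kvj] add [skwe,izla,rtfif] -> 11 lines: snpsj xmb ddj ojet muupv bjjbi jzox skwe izla rtfif hznmk
Hunk 2: at line 7 remove [skwe,izla,rtfif] add [ffycb,och] -> 10 lines: snpsj xmb ddj ojet muupv bjjbi jzox ffycb och hznmk
Hunk 3: at line 4 remove [muupv,bjjbi,jzox] add [ofjc,rkg] -> 9 lines: snpsj xmb ddj ojet ofjc rkg ffycb och hznmk
Hunk 4: at line 3 remove [ojet,ofjc] add [fuk,mwhl] -> 9 lines: snpsj xmb ddj fuk mwhl rkg ffycb och hznmk
Hunk 5: at line 3 remove [mwhl,rkg,ffycb] add [egzl,xbl] -> 8 lines: snpsj xmb ddj fuk egzl xbl och hznmk
Hunk 6: at line 6 remove [och] add [vyk] -> 8 lines: snpsj xmb ddj fuk egzl xbl vyk hznmk
Hunk 7: at line 4 remove [egzl,xbl] add [jxs] -> 7 lines: snpsj xmb ddj fuk jxs vyk hznmk
Final line 7: hznmk

Answer: hznmk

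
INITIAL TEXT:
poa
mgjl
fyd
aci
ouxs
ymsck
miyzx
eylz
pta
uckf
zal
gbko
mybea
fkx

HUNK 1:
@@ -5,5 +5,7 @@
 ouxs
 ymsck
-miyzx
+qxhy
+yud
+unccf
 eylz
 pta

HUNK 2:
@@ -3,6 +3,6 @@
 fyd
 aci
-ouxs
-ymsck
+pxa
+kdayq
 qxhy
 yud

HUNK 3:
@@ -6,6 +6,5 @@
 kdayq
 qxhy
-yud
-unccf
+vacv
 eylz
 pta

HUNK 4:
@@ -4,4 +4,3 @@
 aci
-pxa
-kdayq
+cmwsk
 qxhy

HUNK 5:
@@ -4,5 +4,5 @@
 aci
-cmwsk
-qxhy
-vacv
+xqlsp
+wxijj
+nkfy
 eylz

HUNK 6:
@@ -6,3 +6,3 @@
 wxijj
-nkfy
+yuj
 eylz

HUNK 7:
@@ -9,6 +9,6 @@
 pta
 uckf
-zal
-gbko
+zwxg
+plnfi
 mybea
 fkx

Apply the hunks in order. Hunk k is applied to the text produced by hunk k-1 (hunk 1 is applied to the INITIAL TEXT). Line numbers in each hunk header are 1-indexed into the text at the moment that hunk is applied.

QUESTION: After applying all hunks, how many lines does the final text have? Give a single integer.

Hunk 1: at line 5 remove [miyzx] add [qxhy,yud,unccf] -> 16 lines: poa mgjl fyd aci ouxs ymsck qxhy yud unccf eylz pta uckf zal gbko mybea fkx
Hunk 2: at line 3 remove [ouxs,ymsck] add [pxa,kdayq] -> 16 lines: poa mgjl fyd aci pxa kdayq qxhy yud unccf eylz pta uckf zal gbko mybea fkx
Hunk 3: at line 6 remove [yud,unccf] add [vacv] -> 15 lines: poa mgjl fyd aci pxa kdayq qxhy vacv eylz pta uckf zal gbko mybea fkx
Hunk 4: at line 4 remove [pxa,kdayq] add [cmwsk] -> 14 lines: poa mgjl fyd aci cmwsk qxhy vacv eylz pta uckf zal gbko mybea fkx
Hunk 5: at line 4 remove [cmwsk,qxhy,vacv] add [xqlsp,wxijj,nkfy] -> 14 lines: poa mgjl fyd aci xqlsp wxijj nkfy eylz pta uckf zal gbko mybea fkx
Hunk 6: at line 6 remove [nkfy] add [yuj] -> 14 lines: poa mgjl fyd aci xqlsp wxijj yuj eylz pta uckf zal gbko mybea fkx
Hunk 7: at line 9 remove [zal,gbko] add [zwxg,plnfi] -> 14 lines: poa mgjl fyd aci xqlsp wxijj yuj eylz pta uckf zwxg plnfi mybea fkx
Final line count: 14

Answer: 14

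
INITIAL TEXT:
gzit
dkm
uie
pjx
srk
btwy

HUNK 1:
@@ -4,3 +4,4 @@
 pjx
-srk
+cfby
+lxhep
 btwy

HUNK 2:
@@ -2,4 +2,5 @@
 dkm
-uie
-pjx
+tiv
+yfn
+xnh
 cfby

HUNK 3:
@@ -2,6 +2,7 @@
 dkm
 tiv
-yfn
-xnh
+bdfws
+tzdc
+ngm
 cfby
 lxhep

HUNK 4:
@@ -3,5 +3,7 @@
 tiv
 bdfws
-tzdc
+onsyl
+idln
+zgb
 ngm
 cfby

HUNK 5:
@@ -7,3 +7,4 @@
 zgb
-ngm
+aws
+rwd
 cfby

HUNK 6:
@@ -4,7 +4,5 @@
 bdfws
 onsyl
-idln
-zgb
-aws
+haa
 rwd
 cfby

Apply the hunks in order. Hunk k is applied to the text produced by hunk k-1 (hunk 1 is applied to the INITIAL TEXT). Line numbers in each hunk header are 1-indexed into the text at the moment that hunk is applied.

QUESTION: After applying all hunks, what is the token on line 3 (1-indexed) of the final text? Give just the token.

Answer: tiv

Derivation:
Hunk 1: at line 4 remove [srk] add [cfby,lxhep] -> 7 lines: gzit dkm uie pjx cfby lxhep btwy
Hunk 2: at line 2 remove [uie,pjx] add [tiv,yfn,xnh] -> 8 lines: gzit dkm tiv yfn xnh cfby lxhep btwy
Hunk 3: at line 2 remove [yfn,xnh] add [bdfws,tzdc,ngm] -> 9 lines: gzit dkm tiv bdfws tzdc ngm cfby lxhep btwy
Hunk 4: at line 3 remove [tzdc] add [onsyl,idln,zgb] -> 11 lines: gzit dkm tiv bdfws onsyl idln zgb ngm cfby lxhep btwy
Hunk 5: at line 7 remove [ngm] add [aws,rwd] -> 12 lines: gzit dkm tiv bdfws onsyl idln zgb aws rwd cfby lxhep btwy
Hunk 6: at line 4 remove [idln,zgb,aws] add [haa] -> 10 lines: gzit dkm tiv bdfws onsyl haa rwd cfby lxhep btwy
Final line 3: tiv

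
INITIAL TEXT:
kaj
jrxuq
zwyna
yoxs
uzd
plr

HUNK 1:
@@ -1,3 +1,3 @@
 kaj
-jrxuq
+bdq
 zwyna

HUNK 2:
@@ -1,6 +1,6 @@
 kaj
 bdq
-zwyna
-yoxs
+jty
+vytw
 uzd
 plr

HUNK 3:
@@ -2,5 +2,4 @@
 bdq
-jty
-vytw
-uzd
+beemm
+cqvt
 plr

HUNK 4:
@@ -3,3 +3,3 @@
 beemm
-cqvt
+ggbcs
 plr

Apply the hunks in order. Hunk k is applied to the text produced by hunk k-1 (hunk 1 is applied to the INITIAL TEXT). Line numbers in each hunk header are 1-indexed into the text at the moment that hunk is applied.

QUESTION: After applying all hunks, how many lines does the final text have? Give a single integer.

Hunk 1: at line 1 remove [jrxuq] add [bdq] -> 6 lines: kaj bdq zwyna yoxs uzd plr
Hunk 2: at line 1 remove [zwyna,yoxs] add [jty,vytw] -> 6 lines: kaj bdq jty vytw uzd plr
Hunk 3: at line 2 remove [jty,vytw,uzd] add [beemm,cqvt] -> 5 lines: kaj bdq beemm cqvt plr
Hunk 4: at line 3 remove [cqvt] add [ggbcs] -> 5 lines: kaj bdq beemm ggbcs plr
Final line count: 5

Answer: 5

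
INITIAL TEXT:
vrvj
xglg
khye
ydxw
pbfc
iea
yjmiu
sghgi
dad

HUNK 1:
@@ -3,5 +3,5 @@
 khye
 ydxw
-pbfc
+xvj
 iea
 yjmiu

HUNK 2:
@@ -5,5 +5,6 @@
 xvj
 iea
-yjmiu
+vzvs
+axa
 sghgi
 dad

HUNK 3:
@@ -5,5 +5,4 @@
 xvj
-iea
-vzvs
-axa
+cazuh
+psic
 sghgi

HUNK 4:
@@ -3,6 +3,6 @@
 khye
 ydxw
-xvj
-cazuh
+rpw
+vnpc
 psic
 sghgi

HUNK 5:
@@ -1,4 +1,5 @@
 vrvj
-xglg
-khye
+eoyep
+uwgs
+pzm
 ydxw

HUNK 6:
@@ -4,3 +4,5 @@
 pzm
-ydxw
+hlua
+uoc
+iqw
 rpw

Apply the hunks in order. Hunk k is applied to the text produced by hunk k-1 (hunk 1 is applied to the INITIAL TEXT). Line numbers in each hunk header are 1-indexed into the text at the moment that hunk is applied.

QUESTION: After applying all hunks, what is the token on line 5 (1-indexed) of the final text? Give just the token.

Answer: hlua

Derivation:
Hunk 1: at line 3 remove [pbfc] add [xvj] -> 9 lines: vrvj xglg khye ydxw xvj iea yjmiu sghgi dad
Hunk 2: at line 5 remove [yjmiu] add [vzvs,axa] -> 10 lines: vrvj xglg khye ydxw xvj iea vzvs axa sghgi dad
Hunk 3: at line 5 remove [iea,vzvs,axa] add [cazuh,psic] -> 9 lines: vrvj xglg khye ydxw xvj cazuh psic sghgi dad
Hunk 4: at line 3 remove [xvj,cazuh] add [rpw,vnpc] -> 9 lines: vrvj xglg khye ydxw rpw vnpc psic sghgi dad
Hunk 5: at line 1 remove [xglg,khye] add [eoyep,uwgs,pzm] -> 10 lines: vrvj eoyep uwgs pzm ydxw rpw vnpc psic sghgi dad
Hunk 6: at line 4 remove [ydxw] add [hlua,uoc,iqw] -> 12 lines: vrvj eoyep uwgs pzm hlua uoc iqw rpw vnpc psic sghgi dad
Final line 5: hlua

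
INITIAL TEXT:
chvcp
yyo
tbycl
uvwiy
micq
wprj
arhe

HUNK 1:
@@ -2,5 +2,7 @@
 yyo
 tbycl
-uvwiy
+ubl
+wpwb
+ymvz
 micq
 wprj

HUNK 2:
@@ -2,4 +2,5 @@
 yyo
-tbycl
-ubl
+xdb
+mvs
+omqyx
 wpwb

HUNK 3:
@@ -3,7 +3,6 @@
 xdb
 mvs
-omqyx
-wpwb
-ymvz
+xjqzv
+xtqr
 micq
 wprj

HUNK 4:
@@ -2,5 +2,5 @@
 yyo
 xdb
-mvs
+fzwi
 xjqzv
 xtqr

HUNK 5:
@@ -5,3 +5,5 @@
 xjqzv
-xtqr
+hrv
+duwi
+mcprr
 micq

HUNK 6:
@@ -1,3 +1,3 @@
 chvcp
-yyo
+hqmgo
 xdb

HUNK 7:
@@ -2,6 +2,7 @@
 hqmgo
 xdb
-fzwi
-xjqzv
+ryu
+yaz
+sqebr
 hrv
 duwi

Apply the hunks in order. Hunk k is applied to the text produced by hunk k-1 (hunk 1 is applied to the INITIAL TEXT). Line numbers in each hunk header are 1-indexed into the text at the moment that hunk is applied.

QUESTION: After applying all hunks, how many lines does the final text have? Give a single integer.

Answer: 12

Derivation:
Hunk 1: at line 2 remove [uvwiy] add [ubl,wpwb,ymvz] -> 9 lines: chvcp yyo tbycl ubl wpwb ymvz micq wprj arhe
Hunk 2: at line 2 remove [tbycl,ubl] add [xdb,mvs,omqyx] -> 10 lines: chvcp yyo xdb mvs omqyx wpwb ymvz micq wprj arhe
Hunk 3: at line 3 remove [omqyx,wpwb,ymvz] add [xjqzv,xtqr] -> 9 lines: chvcp yyo xdb mvs xjqzv xtqr micq wprj arhe
Hunk 4: at line 2 remove [mvs] add [fzwi] -> 9 lines: chvcp yyo xdb fzwi xjqzv xtqr micq wprj arhe
Hunk 5: at line 5 remove [xtqr] add [hrv,duwi,mcprr] -> 11 lines: chvcp yyo xdb fzwi xjqzv hrv duwi mcprr micq wprj arhe
Hunk 6: at line 1 remove [yyo] add [hqmgo] -> 11 lines: chvcp hqmgo xdb fzwi xjqzv hrv duwi mcprr micq wprj arhe
Hunk 7: at line 2 remove [fzwi,xjqzv] add [ryu,yaz,sqebr] -> 12 lines: chvcp hqmgo xdb ryu yaz sqebr hrv duwi mcprr micq wprj arhe
Final line count: 12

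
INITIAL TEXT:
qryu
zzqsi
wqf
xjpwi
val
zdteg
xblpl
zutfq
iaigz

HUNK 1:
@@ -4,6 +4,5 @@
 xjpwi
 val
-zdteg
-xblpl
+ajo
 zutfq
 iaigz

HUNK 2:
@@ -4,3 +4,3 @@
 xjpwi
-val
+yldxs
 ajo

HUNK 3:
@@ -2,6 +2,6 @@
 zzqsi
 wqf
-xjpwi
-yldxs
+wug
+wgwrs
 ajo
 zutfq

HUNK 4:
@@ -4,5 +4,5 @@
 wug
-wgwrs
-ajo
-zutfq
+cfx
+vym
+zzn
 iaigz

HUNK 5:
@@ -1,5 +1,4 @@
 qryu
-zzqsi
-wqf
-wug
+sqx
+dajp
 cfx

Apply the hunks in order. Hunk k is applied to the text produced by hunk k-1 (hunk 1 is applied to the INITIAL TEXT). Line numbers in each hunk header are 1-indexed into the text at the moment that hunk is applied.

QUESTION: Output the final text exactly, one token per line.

Answer: qryu
sqx
dajp
cfx
vym
zzn
iaigz

Derivation:
Hunk 1: at line 4 remove [zdteg,xblpl] add [ajo] -> 8 lines: qryu zzqsi wqf xjpwi val ajo zutfq iaigz
Hunk 2: at line 4 remove [val] add [yldxs] -> 8 lines: qryu zzqsi wqf xjpwi yldxs ajo zutfq iaigz
Hunk 3: at line 2 remove [xjpwi,yldxs] add [wug,wgwrs] -> 8 lines: qryu zzqsi wqf wug wgwrs ajo zutfq iaigz
Hunk 4: at line 4 remove [wgwrs,ajo,zutfq] add [cfx,vym,zzn] -> 8 lines: qryu zzqsi wqf wug cfx vym zzn iaigz
Hunk 5: at line 1 remove [zzqsi,wqf,wug] add [sqx,dajp] -> 7 lines: qryu sqx dajp cfx vym zzn iaigz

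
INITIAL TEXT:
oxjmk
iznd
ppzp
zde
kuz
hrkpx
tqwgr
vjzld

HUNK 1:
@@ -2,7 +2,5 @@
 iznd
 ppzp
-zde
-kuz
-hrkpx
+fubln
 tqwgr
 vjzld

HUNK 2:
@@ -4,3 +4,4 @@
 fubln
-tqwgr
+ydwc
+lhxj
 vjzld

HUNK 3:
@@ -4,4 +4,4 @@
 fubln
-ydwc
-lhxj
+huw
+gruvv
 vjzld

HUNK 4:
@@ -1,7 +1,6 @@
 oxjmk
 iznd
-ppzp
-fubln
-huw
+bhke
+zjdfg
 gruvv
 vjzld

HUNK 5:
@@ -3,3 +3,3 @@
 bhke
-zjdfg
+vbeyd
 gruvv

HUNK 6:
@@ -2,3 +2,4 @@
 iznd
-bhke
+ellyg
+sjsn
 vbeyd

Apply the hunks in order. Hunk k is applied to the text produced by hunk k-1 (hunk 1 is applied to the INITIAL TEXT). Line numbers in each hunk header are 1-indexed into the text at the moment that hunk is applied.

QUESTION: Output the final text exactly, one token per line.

Answer: oxjmk
iznd
ellyg
sjsn
vbeyd
gruvv
vjzld

Derivation:
Hunk 1: at line 2 remove [zde,kuz,hrkpx] add [fubln] -> 6 lines: oxjmk iznd ppzp fubln tqwgr vjzld
Hunk 2: at line 4 remove [tqwgr] add [ydwc,lhxj] -> 7 lines: oxjmk iznd ppzp fubln ydwc lhxj vjzld
Hunk 3: at line 4 remove [ydwc,lhxj] add [huw,gruvv] -> 7 lines: oxjmk iznd ppzp fubln huw gruvv vjzld
Hunk 4: at line 1 remove [ppzp,fubln,huw] add [bhke,zjdfg] -> 6 lines: oxjmk iznd bhke zjdfg gruvv vjzld
Hunk 5: at line 3 remove [zjdfg] add [vbeyd] -> 6 lines: oxjmk iznd bhke vbeyd gruvv vjzld
Hunk 6: at line 2 remove [bhke] add [ellyg,sjsn] -> 7 lines: oxjmk iznd ellyg sjsn vbeyd gruvv vjzld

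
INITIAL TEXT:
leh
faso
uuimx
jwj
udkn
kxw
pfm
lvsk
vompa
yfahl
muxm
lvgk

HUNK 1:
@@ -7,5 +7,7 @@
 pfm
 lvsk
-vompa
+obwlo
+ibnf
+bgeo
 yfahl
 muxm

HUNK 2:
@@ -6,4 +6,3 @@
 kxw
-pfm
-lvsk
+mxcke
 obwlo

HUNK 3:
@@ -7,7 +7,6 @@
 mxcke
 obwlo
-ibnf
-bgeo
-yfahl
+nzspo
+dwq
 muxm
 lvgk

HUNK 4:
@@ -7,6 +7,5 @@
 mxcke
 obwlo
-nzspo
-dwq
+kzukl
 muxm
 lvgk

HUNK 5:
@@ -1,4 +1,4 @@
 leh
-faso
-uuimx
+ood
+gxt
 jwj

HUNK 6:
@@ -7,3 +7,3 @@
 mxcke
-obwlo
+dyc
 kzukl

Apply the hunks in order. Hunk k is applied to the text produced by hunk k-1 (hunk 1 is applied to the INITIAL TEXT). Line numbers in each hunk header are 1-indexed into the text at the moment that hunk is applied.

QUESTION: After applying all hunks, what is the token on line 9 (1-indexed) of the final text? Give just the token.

Answer: kzukl

Derivation:
Hunk 1: at line 7 remove [vompa] add [obwlo,ibnf,bgeo] -> 14 lines: leh faso uuimx jwj udkn kxw pfm lvsk obwlo ibnf bgeo yfahl muxm lvgk
Hunk 2: at line 6 remove [pfm,lvsk] add [mxcke] -> 13 lines: leh faso uuimx jwj udkn kxw mxcke obwlo ibnf bgeo yfahl muxm lvgk
Hunk 3: at line 7 remove [ibnf,bgeo,yfahl] add [nzspo,dwq] -> 12 lines: leh faso uuimx jwj udkn kxw mxcke obwlo nzspo dwq muxm lvgk
Hunk 4: at line 7 remove [nzspo,dwq] add [kzukl] -> 11 lines: leh faso uuimx jwj udkn kxw mxcke obwlo kzukl muxm lvgk
Hunk 5: at line 1 remove [faso,uuimx] add [ood,gxt] -> 11 lines: leh ood gxt jwj udkn kxw mxcke obwlo kzukl muxm lvgk
Hunk 6: at line 7 remove [obwlo] add [dyc] -> 11 lines: leh ood gxt jwj udkn kxw mxcke dyc kzukl muxm lvgk
Final line 9: kzukl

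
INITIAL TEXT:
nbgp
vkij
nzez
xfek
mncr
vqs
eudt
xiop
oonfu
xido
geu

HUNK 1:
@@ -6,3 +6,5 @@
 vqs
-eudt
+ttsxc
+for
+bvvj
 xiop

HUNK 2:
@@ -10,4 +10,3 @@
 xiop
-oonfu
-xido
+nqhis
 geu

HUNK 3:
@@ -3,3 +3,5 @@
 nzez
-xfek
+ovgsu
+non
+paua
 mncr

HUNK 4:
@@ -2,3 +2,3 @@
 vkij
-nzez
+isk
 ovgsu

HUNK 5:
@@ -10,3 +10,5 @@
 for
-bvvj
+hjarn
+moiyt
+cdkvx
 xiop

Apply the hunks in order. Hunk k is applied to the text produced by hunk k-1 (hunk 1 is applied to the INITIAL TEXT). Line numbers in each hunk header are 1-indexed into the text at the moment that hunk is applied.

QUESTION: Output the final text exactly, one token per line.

Hunk 1: at line 6 remove [eudt] add [ttsxc,for,bvvj] -> 13 lines: nbgp vkij nzez xfek mncr vqs ttsxc for bvvj xiop oonfu xido geu
Hunk 2: at line 10 remove [oonfu,xido] add [nqhis] -> 12 lines: nbgp vkij nzez xfek mncr vqs ttsxc for bvvj xiop nqhis geu
Hunk 3: at line 3 remove [xfek] add [ovgsu,non,paua] -> 14 lines: nbgp vkij nzez ovgsu non paua mncr vqs ttsxc for bvvj xiop nqhis geu
Hunk 4: at line 2 remove [nzez] add [isk] -> 14 lines: nbgp vkij isk ovgsu non paua mncr vqs ttsxc for bvvj xiop nqhis geu
Hunk 5: at line 10 remove [bvvj] add [hjarn,moiyt,cdkvx] -> 16 lines: nbgp vkij isk ovgsu non paua mncr vqs ttsxc for hjarn moiyt cdkvx xiop nqhis geu

Answer: nbgp
vkij
isk
ovgsu
non
paua
mncr
vqs
ttsxc
for
hjarn
moiyt
cdkvx
xiop
nqhis
geu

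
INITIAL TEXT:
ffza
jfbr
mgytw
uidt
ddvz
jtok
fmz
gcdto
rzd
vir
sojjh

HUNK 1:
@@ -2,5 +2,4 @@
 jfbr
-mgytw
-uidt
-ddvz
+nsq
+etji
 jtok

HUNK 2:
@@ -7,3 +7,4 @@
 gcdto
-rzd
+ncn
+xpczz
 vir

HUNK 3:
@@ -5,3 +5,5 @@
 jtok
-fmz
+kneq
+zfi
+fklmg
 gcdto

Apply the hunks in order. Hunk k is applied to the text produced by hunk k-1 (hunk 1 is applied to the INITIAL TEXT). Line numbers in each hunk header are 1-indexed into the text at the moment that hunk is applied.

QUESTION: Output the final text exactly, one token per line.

Answer: ffza
jfbr
nsq
etji
jtok
kneq
zfi
fklmg
gcdto
ncn
xpczz
vir
sojjh

Derivation:
Hunk 1: at line 2 remove [mgytw,uidt,ddvz] add [nsq,etji] -> 10 lines: ffza jfbr nsq etji jtok fmz gcdto rzd vir sojjh
Hunk 2: at line 7 remove [rzd] add [ncn,xpczz] -> 11 lines: ffza jfbr nsq etji jtok fmz gcdto ncn xpczz vir sojjh
Hunk 3: at line 5 remove [fmz] add [kneq,zfi,fklmg] -> 13 lines: ffza jfbr nsq etji jtok kneq zfi fklmg gcdto ncn xpczz vir sojjh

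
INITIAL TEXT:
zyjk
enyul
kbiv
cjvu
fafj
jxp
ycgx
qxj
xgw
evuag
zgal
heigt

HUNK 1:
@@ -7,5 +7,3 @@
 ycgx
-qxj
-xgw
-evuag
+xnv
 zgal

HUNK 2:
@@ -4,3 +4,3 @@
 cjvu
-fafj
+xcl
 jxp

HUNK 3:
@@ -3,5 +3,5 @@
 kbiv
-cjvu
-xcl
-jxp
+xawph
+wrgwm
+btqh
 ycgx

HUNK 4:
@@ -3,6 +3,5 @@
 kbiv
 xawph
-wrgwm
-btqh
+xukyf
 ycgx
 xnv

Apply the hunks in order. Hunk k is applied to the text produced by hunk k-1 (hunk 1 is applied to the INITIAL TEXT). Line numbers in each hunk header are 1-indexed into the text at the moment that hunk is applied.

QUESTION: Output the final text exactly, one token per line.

Answer: zyjk
enyul
kbiv
xawph
xukyf
ycgx
xnv
zgal
heigt

Derivation:
Hunk 1: at line 7 remove [qxj,xgw,evuag] add [xnv] -> 10 lines: zyjk enyul kbiv cjvu fafj jxp ycgx xnv zgal heigt
Hunk 2: at line 4 remove [fafj] add [xcl] -> 10 lines: zyjk enyul kbiv cjvu xcl jxp ycgx xnv zgal heigt
Hunk 3: at line 3 remove [cjvu,xcl,jxp] add [xawph,wrgwm,btqh] -> 10 lines: zyjk enyul kbiv xawph wrgwm btqh ycgx xnv zgal heigt
Hunk 4: at line 3 remove [wrgwm,btqh] add [xukyf] -> 9 lines: zyjk enyul kbiv xawph xukyf ycgx xnv zgal heigt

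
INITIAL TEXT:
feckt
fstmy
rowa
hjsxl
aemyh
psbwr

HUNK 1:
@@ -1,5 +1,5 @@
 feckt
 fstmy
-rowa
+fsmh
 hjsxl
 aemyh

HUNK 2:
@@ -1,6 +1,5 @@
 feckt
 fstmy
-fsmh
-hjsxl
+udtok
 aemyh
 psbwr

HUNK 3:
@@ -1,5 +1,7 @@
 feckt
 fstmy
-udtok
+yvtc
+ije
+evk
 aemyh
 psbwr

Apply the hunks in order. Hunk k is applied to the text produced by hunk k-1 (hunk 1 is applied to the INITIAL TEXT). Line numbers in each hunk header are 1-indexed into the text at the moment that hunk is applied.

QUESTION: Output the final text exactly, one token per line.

Hunk 1: at line 1 remove [rowa] add [fsmh] -> 6 lines: feckt fstmy fsmh hjsxl aemyh psbwr
Hunk 2: at line 1 remove [fsmh,hjsxl] add [udtok] -> 5 lines: feckt fstmy udtok aemyh psbwr
Hunk 3: at line 1 remove [udtok] add [yvtc,ije,evk] -> 7 lines: feckt fstmy yvtc ije evk aemyh psbwr

Answer: feckt
fstmy
yvtc
ije
evk
aemyh
psbwr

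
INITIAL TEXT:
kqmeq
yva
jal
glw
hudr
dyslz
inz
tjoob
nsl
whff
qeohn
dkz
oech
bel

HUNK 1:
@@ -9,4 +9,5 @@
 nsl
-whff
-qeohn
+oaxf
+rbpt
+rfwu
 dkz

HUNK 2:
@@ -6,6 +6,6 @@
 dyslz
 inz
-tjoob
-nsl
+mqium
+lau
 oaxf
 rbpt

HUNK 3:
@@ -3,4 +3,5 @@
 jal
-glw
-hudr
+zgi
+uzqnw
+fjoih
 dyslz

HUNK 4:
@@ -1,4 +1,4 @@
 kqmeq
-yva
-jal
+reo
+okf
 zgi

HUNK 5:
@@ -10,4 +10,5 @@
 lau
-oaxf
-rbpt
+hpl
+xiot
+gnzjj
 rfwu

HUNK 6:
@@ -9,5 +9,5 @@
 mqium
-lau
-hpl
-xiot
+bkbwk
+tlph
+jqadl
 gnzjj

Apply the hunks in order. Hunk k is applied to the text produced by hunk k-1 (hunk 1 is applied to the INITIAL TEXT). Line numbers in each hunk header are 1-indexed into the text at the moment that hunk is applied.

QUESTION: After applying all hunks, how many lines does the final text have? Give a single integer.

Answer: 17

Derivation:
Hunk 1: at line 9 remove [whff,qeohn] add [oaxf,rbpt,rfwu] -> 15 lines: kqmeq yva jal glw hudr dyslz inz tjoob nsl oaxf rbpt rfwu dkz oech bel
Hunk 2: at line 6 remove [tjoob,nsl] add [mqium,lau] -> 15 lines: kqmeq yva jal glw hudr dyslz inz mqium lau oaxf rbpt rfwu dkz oech bel
Hunk 3: at line 3 remove [glw,hudr] add [zgi,uzqnw,fjoih] -> 16 lines: kqmeq yva jal zgi uzqnw fjoih dyslz inz mqium lau oaxf rbpt rfwu dkz oech bel
Hunk 4: at line 1 remove [yva,jal] add [reo,okf] -> 16 lines: kqmeq reo okf zgi uzqnw fjoih dyslz inz mqium lau oaxf rbpt rfwu dkz oech bel
Hunk 5: at line 10 remove [oaxf,rbpt] add [hpl,xiot,gnzjj] -> 17 lines: kqmeq reo okf zgi uzqnw fjoih dyslz inz mqium lau hpl xiot gnzjj rfwu dkz oech bel
Hunk 6: at line 9 remove [lau,hpl,xiot] add [bkbwk,tlph,jqadl] -> 17 lines: kqmeq reo okf zgi uzqnw fjoih dyslz inz mqium bkbwk tlph jqadl gnzjj rfwu dkz oech bel
Final line count: 17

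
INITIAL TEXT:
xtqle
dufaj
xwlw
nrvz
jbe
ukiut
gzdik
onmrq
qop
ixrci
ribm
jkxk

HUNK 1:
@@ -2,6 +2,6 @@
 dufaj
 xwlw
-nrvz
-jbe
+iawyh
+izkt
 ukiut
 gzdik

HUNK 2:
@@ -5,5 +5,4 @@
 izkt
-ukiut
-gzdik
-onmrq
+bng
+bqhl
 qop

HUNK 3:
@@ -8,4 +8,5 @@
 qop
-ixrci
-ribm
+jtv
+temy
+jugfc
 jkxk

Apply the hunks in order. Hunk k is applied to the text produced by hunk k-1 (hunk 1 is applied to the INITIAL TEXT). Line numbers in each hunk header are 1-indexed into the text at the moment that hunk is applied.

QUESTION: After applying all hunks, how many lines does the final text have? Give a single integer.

Answer: 12

Derivation:
Hunk 1: at line 2 remove [nrvz,jbe] add [iawyh,izkt] -> 12 lines: xtqle dufaj xwlw iawyh izkt ukiut gzdik onmrq qop ixrci ribm jkxk
Hunk 2: at line 5 remove [ukiut,gzdik,onmrq] add [bng,bqhl] -> 11 lines: xtqle dufaj xwlw iawyh izkt bng bqhl qop ixrci ribm jkxk
Hunk 3: at line 8 remove [ixrci,ribm] add [jtv,temy,jugfc] -> 12 lines: xtqle dufaj xwlw iawyh izkt bng bqhl qop jtv temy jugfc jkxk
Final line count: 12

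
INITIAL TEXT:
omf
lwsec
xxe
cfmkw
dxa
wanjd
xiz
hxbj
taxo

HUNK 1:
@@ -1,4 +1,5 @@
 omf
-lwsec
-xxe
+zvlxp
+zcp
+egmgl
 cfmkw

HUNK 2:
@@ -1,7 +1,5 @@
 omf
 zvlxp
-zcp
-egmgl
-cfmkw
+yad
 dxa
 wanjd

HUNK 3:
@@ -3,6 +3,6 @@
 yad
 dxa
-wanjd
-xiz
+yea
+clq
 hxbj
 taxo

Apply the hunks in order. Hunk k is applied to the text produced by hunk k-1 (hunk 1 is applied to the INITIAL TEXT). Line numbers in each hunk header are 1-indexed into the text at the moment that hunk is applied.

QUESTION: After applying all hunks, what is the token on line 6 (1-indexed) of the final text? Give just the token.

Hunk 1: at line 1 remove [lwsec,xxe] add [zvlxp,zcp,egmgl] -> 10 lines: omf zvlxp zcp egmgl cfmkw dxa wanjd xiz hxbj taxo
Hunk 2: at line 1 remove [zcp,egmgl,cfmkw] add [yad] -> 8 lines: omf zvlxp yad dxa wanjd xiz hxbj taxo
Hunk 3: at line 3 remove [wanjd,xiz] add [yea,clq] -> 8 lines: omf zvlxp yad dxa yea clq hxbj taxo
Final line 6: clq

Answer: clq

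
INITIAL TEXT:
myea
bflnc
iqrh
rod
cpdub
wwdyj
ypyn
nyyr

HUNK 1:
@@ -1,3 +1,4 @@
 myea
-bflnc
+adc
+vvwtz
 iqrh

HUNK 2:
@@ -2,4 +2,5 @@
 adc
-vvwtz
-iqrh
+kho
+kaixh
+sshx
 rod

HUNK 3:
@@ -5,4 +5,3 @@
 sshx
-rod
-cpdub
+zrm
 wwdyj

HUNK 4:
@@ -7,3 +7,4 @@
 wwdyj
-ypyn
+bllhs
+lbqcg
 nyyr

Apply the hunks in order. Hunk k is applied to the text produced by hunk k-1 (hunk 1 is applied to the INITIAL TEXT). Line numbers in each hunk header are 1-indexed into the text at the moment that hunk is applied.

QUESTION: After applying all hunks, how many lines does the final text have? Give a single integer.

Hunk 1: at line 1 remove [bflnc] add [adc,vvwtz] -> 9 lines: myea adc vvwtz iqrh rod cpdub wwdyj ypyn nyyr
Hunk 2: at line 2 remove [vvwtz,iqrh] add [kho,kaixh,sshx] -> 10 lines: myea adc kho kaixh sshx rod cpdub wwdyj ypyn nyyr
Hunk 3: at line 5 remove [rod,cpdub] add [zrm] -> 9 lines: myea adc kho kaixh sshx zrm wwdyj ypyn nyyr
Hunk 4: at line 7 remove [ypyn] add [bllhs,lbqcg] -> 10 lines: myea adc kho kaixh sshx zrm wwdyj bllhs lbqcg nyyr
Final line count: 10

Answer: 10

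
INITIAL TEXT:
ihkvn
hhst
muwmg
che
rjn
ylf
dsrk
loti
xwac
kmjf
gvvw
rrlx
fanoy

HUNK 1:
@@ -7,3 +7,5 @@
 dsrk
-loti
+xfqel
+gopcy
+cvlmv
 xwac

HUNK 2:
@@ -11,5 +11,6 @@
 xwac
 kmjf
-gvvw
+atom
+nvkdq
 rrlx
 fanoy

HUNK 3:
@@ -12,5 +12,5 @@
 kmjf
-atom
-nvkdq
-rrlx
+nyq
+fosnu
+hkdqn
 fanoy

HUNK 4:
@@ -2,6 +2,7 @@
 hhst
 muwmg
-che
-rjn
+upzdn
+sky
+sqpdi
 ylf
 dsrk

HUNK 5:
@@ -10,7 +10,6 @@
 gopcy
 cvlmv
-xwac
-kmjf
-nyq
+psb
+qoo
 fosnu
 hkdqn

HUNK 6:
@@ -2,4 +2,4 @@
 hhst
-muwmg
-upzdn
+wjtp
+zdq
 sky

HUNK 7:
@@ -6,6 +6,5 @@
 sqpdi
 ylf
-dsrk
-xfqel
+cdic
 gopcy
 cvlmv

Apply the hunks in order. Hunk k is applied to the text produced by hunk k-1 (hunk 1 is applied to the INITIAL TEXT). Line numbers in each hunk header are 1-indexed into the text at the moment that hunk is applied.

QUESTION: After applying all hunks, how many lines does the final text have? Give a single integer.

Hunk 1: at line 7 remove [loti] add [xfqel,gopcy,cvlmv] -> 15 lines: ihkvn hhst muwmg che rjn ylf dsrk xfqel gopcy cvlmv xwac kmjf gvvw rrlx fanoy
Hunk 2: at line 11 remove [gvvw] add [atom,nvkdq] -> 16 lines: ihkvn hhst muwmg che rjn ylf dsrk xfqel gopcy cvlmv xwac kmjf atom nvkdq rrlx fanoy
Hunk 3: at line 12 remove [atom,nvkdq,rrlx] add [nyq,fosnu,hkdqn] -> 16 lines: ihkvn hhst muwmg che rjn ylf dsrk xfqel gopcy cvlmv xwac kmjf nyq fosnu hkdqn fanoy
Hunk 4: at line 2 remove [che,rjn] add [upzdn,sky,sqpdi] -> 17 lines: ihkvn hhst muwmg upzdn sky sqpdi ylf dsrk xfqel gopcy cvlmv xwac kmjf nyq fosnu hkdqn fanoy
Hunk 5: at line 10 remove [xwac,kmjf,nyq] add [psb,qoo] -> 16 lines: ihkvn hhst muwmg upzdn sky sqpdi ylf dsrk xfqel gopcy cvlmv psb qoo fosnu hkdqn fanoy
Hunk 6: at line 2 remove [muwmg,upzdn] add [wjtp,zdq] -> 16 lines: ihkvn hhst wjtp zdq sky sqpdi ylf dsrk xfqel gopcy cvlmv psb qoo fosnu hkdqn fanoy
Hunk 7: at line 6 remove [dsrk,xfqel] add [cdic] -> 15 lines: ihkvn hhst wjtp zdq sky sqpdi ylf cdic gopcy cvlmv psb qoo fosnu hkdqn fanoy
Final line count: 15

Answer: 15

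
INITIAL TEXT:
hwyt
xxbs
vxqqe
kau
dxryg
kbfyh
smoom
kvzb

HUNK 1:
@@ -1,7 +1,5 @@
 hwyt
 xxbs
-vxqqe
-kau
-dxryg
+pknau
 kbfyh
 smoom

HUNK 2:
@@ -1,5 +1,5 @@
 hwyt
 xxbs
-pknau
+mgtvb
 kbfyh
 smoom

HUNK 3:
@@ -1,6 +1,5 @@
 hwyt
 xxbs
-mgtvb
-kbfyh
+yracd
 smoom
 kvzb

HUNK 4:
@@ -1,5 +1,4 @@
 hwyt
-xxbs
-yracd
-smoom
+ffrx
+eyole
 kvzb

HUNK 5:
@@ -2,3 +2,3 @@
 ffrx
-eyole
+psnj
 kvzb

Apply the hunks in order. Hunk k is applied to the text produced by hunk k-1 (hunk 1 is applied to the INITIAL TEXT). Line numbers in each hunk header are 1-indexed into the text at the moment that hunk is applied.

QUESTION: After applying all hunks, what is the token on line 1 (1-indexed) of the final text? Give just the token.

Answer: hwyt

Derivation:
Hunk 1: at line 1 remove [vxqqe,kau,dxryg] add [pknau] -> 6 lines: hwyt xxbs pknau kbfyh smoom kvzb
Hunk 2: at line 1 remove [pknau] add [mgtvb] -> 6 lines: hwyt xxbs mgtvb kbfyh smoom kvzb
Hunk 3: at line 1 remove [mgtvb,kbfyh] add [yracd] -> 5 lines: hwyt xxbs yracd smoom kvzb
Hunk 4: at line 1 remove [xxbs,yracd,smoom] add [ffrx,eyole] -> 4 lines: hwyt ffrx eyole kvzb
Hunk 5: at line 2 remove [eyole] add [psnj] -> 4 lines: hwyt ffrx psnj kvzb
Final line 1: hwyt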